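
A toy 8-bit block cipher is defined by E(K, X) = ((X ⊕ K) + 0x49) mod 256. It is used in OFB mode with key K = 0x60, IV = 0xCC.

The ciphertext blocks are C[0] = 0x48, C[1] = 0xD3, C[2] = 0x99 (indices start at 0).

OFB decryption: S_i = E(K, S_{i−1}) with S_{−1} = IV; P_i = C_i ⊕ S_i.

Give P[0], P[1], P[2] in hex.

P[0]: S = E(K, 0xCC) = 0xF5; 0x48 ⊕ 0xF5 = 0xBD.
P[1]: S = E(K, 0xF5) = 0xDE; 0xD3 ⊕ 0xDE = 0x0D.
P[2]: S = E(K, 0xDE) = 0x07; 0x99 ⊕ 0x07 = 0x9E.

P[0] = 0xBD, P[1] = 0x0D, P[2] = 0x9E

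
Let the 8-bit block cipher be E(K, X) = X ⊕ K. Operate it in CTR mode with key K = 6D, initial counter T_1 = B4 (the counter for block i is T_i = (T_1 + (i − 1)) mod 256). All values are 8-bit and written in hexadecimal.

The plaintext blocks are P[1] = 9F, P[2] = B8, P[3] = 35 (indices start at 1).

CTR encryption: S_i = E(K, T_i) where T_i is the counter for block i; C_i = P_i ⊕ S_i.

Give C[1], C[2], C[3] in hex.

C[1]: T = B4, S = E(K, T) = D9; 9F ⊕ D9 = 46.
C[2]: T = B5, S = E(K, T) = D8; B8 ⊕ D8 = 60.
C[3]: T = B6, S = E(K, T) = DB; 35 ⊕ DB = EE.

C[1] = 46, C[2] = 60, C[3] = EE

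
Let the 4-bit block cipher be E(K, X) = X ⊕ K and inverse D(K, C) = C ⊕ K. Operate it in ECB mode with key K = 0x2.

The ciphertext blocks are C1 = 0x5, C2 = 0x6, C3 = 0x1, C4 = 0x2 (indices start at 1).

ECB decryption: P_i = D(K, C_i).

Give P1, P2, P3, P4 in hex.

P1: D(K, 0x5) = 0x7.
P2: D(K, 0x6) = 0x4.
P3: D(K, 0x1) = 0x3.
P4: D(K, 0x2) = 0x0.

P1 = 0x7, P2 = 0x4, P3 = 0x3, P4 = 0x0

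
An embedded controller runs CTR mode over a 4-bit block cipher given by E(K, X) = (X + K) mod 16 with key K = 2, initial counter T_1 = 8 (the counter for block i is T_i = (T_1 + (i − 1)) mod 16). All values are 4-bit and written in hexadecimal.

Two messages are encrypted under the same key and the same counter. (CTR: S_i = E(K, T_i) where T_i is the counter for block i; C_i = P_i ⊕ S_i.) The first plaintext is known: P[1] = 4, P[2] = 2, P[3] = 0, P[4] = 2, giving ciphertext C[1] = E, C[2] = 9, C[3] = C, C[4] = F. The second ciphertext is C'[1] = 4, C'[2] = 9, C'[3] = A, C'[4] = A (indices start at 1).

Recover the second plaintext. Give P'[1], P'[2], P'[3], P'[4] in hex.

In CTR with a reused counter, both messages share the same keystream S_i, so C_i ⊕ C'_i = P_i ⊕ P'_i and thus P'_i = P_i ⊕ C_i ⊕ C'_i.
P'[1]: 4 ⊕ E ⊕ 4 = E.
P'[2]: 2 ⊕ 9 ⊕ 9 = 2.
P'[3]: 0 ⊕ C ⊕ A = 6.
P'[4]: 2 ⊕ F ⊕ A = 7.

P'[1] = E, P'[2] = 2, P'[3] = 6, P'[4] = 7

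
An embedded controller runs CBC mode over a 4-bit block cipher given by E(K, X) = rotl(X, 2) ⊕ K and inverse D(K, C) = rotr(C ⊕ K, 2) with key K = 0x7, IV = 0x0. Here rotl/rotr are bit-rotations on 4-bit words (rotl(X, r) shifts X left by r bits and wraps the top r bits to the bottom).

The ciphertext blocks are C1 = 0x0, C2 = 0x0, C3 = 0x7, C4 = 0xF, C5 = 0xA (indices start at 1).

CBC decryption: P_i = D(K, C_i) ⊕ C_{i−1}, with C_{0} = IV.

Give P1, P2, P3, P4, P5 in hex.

P1 = 0xD, P2 = 0xD, P3 = 0x0, P4 = 0x5, P5 = 0x8

P1: D(K, 0x0) = 0xD; 0xD ⊕ 0x0 = 0xD.
P2: D(K, 0x0) = 0xD; 0xD ⊕ 0x0 = 0xD.
P3: D(K, 0x7) = 0x0; 0x0 ⊕ 0x0 = 0x0.
P4: D(K, 0xF) = 0x2; 0x2 ⊕ 0x7 = 0x5.
P5: D(K, 0xA) = 0x7; 0x7 ⊕ 0xF = 0x8.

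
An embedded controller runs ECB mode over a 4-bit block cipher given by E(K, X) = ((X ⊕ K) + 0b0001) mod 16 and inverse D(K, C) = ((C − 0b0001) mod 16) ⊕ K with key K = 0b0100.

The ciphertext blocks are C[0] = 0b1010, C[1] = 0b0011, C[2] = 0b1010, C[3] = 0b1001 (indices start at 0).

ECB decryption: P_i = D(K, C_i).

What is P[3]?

P[3]: D(K, 0b1001) = 0b1100.

P[3] = 0b1100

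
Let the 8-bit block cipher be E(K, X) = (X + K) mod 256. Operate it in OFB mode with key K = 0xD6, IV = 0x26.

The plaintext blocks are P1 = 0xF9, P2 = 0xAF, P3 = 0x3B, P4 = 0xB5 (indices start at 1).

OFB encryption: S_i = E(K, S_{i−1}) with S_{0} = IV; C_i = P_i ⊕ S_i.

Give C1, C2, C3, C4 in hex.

C1: S = E(K, 0x26) = 0xFC; 0xF9 ⊕ 0xFC = 0x05.
C2: S = E(K, 0xFC) = 0xD2; 0xAF ⊕ 0xD2 = 0x7D.
C3: S = E(K, 0xD2) = 0xA8; 0x3B ⊕ 0xA8 = 0x93.
C4: S = E(K, 0xA8) = 0x7E; 0xB5 ⊕ 0x7E = 0xCB.

C1 = 0x05, C2 = 0x7D, C3 = 0x93, C4 = 0xCB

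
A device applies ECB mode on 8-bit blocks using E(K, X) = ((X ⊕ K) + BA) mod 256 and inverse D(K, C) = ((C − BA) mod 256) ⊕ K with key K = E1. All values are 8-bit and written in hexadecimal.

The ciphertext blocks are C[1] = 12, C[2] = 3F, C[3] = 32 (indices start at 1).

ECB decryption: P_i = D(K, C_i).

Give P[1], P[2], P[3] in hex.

P[1] = B9, P[2] = 64, P[3] = 99

P[1]: D(K, 12) = B9.
P[2]: D(K, 3F) = 64.
P[3]: D(K, 32) = 99.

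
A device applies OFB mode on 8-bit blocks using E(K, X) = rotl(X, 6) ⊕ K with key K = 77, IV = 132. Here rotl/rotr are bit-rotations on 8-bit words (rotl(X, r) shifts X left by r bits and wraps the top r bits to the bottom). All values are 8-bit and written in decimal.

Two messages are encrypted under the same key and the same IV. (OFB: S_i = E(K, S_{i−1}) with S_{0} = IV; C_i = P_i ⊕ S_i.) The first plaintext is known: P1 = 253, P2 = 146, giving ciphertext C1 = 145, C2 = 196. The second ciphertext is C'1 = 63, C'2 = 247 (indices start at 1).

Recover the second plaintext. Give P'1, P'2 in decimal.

In OFB with a reused IV, both messages share the same keystream S_i, so C_i ⊕ C'_i = P_i ⊕ P'_i and thus P'_i = P_i ⊕ C_i ⊕ C'_i.
P'1: 253 ⊕ 145 ⊕ 63 = 83.
P'2: 146 ⊕ 196 ⊕ 247 = 161.

P'1 = 83, P'2 = 161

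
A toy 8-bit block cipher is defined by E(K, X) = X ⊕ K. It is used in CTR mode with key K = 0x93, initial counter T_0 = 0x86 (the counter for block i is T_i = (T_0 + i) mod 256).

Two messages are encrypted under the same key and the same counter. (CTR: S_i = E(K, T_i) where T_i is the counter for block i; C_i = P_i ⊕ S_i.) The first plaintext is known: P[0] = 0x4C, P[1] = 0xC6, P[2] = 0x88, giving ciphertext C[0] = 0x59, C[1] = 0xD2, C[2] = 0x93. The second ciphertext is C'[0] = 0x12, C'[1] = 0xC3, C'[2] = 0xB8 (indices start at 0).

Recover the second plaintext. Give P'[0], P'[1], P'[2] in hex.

P'[0] = 0x07, P'[1] = 0xD7, P'[2] = 0xA3

In CTR with a reused counter, both messages share the same keystream S_i, so C_i ⊕ C'_i = P_i ⊕ P'_i and thus P'_i = P_i ⊕ C_i ⊕ C'_i.
P'[0]: 0x4C ⊕ 0x59 ⊕ 0x12 = 0x07.
P'[1]: 0xC6 ⊕ 0xD2 ⊕ 0xC3 = 0xD7.
P'[2]: 0x88 ⊕ 0x93 ⊕ 0xB8 = 0xA3.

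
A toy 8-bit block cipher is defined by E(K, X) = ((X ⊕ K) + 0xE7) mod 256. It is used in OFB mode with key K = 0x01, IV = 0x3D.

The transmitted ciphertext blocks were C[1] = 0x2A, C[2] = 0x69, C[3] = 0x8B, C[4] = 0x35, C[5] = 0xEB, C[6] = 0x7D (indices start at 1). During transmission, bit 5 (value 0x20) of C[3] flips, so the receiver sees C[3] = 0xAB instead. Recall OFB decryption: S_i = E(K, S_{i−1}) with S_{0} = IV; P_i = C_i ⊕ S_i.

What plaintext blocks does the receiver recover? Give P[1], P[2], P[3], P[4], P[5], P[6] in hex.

Only C[3] changed, to 0xAB. In OFB, a change in C_i flips the same bit in P_i only; the keystream is unaffected. Decrypting the received ciphertext:
P[1]: S = E(K, 0x3D) = 0x23; 0x2A ⊕ 0x23 = 0x09.
P[2]: S = E(K, 0x23) = 0x09; 0x69 ⊕ 0x09 = 0x60.
P[3]: S = E(K, 0x09) = 0xEF; 0xAB ⊕ 0xEF = 0x44.
P[4]: S = E(K, 0xEF) = 0xD5; 0x35 ⊕ 0xD5 = 0xE0.
P[5]: S = E(K, 0xD5) = 0xBB; 0xEB ⊕ 0xBB = 0x50.
P[6]: S = E(K, 0xBB) = 0xA1; 0x7D ⊕ 0xA1 = 0xDC.
Blocks that differ from the original plaintext: P[3].

P[1] = 0x09, P[2] = 0x60, P[3] = 0x44, P[4] = 0xE0, P[5] = 0x50, P[6] = 0xDC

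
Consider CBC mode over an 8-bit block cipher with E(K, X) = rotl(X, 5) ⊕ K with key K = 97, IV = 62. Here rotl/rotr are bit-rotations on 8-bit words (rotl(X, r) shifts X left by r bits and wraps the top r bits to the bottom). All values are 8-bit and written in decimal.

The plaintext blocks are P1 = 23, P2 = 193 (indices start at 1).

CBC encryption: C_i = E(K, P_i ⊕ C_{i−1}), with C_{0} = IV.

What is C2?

C1: P1 ⊕ 62 = 41; E(K, 41) = 68.
C2: P2 ⊕ 68 = 133; E(K, 133) = 209.

C2 = 209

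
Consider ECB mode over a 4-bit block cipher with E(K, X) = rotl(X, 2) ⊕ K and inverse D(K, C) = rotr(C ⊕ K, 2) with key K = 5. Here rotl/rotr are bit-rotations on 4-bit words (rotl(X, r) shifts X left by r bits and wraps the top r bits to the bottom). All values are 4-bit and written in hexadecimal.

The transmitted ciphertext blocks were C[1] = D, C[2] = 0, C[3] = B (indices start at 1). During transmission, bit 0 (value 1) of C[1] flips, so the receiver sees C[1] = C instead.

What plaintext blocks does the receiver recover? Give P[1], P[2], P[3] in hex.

ECB decryption: P_i = D(K, C_i).
Only C[1] changed, to C. In ECB, a change in C_i affects only P_i. Decrypting the received ciphertext:
P[1]: D(K, C) = 6.
P[2]: D(K, 0) = 5.
P[3]: D(K, B) = B.
Blocks that differ from the original plaintext: P[1].

P[1] = 6, P[2] = 5, P[3] = B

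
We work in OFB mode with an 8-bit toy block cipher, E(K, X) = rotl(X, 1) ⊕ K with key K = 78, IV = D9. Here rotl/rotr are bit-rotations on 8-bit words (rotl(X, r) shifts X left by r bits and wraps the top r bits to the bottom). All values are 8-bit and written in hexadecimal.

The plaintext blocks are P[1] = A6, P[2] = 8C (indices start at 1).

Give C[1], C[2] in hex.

C[1] = 6D, C[2] = 63

OFB encryption: S_i = E(K, S_{i−1}) with S_{0} = IV; C_i = P_i ⊕ S_i.
C[1]: S = E(K, D9) = CB; A6 ⊕ CB = 6D.
C[2]: S = E(K, CB) = EF; 8C ⊕ EF = 63.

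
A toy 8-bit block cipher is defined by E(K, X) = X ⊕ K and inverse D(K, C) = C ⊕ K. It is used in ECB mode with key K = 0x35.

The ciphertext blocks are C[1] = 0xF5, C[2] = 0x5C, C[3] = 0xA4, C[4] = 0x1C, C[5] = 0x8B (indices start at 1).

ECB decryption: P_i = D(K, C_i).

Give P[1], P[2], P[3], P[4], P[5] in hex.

P[1] = 0xC0, P[2] = 0x69, P[3] = 0x91, P[4] = 0x29, P[5] = 0xBE

P[1]: D(K, 0xF5) = 0xC0.
P[2]: D(K, 0x5C) = 0x69.
P[3]: D(K, 0xA4) = 0x91.
P[4]: D(K, 0x1C) = 0x29.
P[5]: D(K, 0x8B) = 0xBE.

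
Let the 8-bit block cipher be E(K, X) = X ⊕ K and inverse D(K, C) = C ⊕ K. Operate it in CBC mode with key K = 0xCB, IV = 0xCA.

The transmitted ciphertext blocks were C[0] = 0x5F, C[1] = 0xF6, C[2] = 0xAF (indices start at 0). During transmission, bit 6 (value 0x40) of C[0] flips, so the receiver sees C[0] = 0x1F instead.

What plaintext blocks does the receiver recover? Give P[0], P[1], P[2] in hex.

P[0] = 0x1E, P[1] = 0x22, P[2] = 0x92

CBC decryption: P_i = D(K, C_i) ⊕ C_{i−1}, with C_{−1} = IV.
Only C[0] changed, to 0x1F. In CBC, a change in C_i garbles P_i and flips the same bit in P_{i+1}. Decrypting the received ciphertext:
P[0]: D(K, 0x1F) = 0xD4; 0xD4 ⊕ 0xCA = 0x1E.
P[1]: D(K, 0xF6) = 0x3D; 0x3D ⊕ 0x1F = 0x22.
P[2]: D(K, 0xAF) = 0x64; 0x64 ⊕ 0xF6 = 0x92.
Blocks that differ from the original plaintext: P[0], P[1].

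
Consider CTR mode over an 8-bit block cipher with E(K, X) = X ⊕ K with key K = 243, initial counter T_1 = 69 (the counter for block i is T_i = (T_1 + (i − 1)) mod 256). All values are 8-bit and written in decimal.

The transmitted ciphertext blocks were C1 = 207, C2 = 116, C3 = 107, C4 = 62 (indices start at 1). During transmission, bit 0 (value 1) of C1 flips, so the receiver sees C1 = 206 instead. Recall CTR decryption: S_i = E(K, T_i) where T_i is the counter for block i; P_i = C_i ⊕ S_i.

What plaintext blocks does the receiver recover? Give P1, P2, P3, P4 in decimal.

Only C1 changed, to 206. In CTR, a change in C_i flips the same bit in P_i only; the keystream is unaffected. Decrypting the received ciphertext:
P1: T = 69, S = E(K, T) = 182; 206 ⊕ 182 = 120.
P2: T = 70, S = E(K, T) = 181; 116 ⊕ 181 = 193.
P3: T = 71, S = E(K, T) = 180; 107 ⊕ 180 = 223.
P4: T = 72, S = E(K, T) = 187; 62 ⊕ 187 = 133.
Blocks that differ from the original plaintext: P1.

P1 = 120, P2 = 193, P3 = 223, P4 = 133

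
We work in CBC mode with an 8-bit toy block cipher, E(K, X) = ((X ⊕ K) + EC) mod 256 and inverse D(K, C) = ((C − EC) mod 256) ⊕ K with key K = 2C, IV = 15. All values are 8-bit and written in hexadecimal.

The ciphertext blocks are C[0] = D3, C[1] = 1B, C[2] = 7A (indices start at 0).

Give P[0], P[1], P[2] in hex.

CBC decryption: P_i = D(K, C_i) ⊕ C_{i−1}, with C_{−1} = IV.
P[0]: D(K, D3) = CB; CB ⊕ 15 = DE.
P[1]: D(K, 1B) = 03; 03 ⊕ D3 = D0.
P[2]: D(K, 7A) = A2; A2 ⊕ 1B = B9.

P[0] = DE, P[1] = D0, P[2] = B9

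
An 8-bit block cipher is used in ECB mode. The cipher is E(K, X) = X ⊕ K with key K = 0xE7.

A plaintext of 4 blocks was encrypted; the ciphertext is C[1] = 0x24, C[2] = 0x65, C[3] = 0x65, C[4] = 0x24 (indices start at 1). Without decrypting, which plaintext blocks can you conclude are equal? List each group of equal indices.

ECB encrypts each block independently with the same key, so equal ciphertext blocks imply equal plaintext blocks.
C[1] = C[4] = 0x24, so P[1] = P[4].
C[2] = C[3] = 0x65, so P[2] = P[3].

P[1] = P[4]; P[2] = P[3]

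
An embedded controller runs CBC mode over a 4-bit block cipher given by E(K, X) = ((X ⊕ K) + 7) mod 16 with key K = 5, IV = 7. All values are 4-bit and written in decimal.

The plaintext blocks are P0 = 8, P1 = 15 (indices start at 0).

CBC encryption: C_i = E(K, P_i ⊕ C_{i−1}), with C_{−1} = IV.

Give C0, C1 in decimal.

C0 = 1, C1 = 2

C0: P0 ⊕ 7 = 15; E(K, 15) = 1.
C1: P1 ⊕ 1 = 14; E(K, 14) = 2.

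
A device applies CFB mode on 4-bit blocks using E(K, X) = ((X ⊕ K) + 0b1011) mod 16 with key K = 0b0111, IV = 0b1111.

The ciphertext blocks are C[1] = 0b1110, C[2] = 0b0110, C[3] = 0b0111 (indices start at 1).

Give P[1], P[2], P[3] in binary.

CFB decryption: P_i = C_i ⊕ E(K, C_{i−1}), with C_{0} = IV.
P[1]: E(K, 0b1111) = 0b0011; 0b1110 ⊕ 0b0011 = 0b1101.
P[2]: E(K, 0b1110) = 0b0100; 0b0110 ⊕ 0b0100 = 0b0010.
P[3]: E(K, 0b0110) = 0b1100; 0b0111 ⊕ 0b1100 = 0b1011.

P[1] = 0b1101, P[2] = 0b0010, P[3] = 0b1011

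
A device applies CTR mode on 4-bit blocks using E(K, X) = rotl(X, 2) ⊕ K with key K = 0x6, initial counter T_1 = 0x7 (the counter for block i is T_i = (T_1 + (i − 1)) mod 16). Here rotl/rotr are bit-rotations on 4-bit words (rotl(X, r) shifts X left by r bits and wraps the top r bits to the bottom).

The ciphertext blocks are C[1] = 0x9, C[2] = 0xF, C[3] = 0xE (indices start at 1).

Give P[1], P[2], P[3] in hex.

CTR decryption: S_i = E(K, T_i) where T_i is the counter for block i; P_i = C_i ⊕ S_i.
P[1]: T = 0x7, S = E(K, T) = 0xB; 0x9 ⊕ 0xB = 0x2.
P[2]: T = 0x8, S = E(K, T) = 0x4; 0xF ⊕ 0x4 = 0xB.
P[3]: T = 0x9, S = E(K, T) = 0x0; 0xE ⊕ 0x0 = 0xE.

P[1] = 0x2, P[2] = 0xB, P[3] = 0xE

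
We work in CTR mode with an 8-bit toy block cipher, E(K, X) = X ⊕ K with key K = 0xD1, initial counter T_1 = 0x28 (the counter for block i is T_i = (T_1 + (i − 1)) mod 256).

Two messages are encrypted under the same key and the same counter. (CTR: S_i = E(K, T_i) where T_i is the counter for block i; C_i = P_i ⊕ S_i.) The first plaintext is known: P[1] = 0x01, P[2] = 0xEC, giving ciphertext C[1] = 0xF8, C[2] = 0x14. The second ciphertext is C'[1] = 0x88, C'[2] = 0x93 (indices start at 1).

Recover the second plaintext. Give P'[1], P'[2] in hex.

In CTR with a reused counter, both messages share the same keystream S_i, so C_i ⊕ C'_i = P_i ⊕ P'_i and thus P'_i = P_i ⊕ C_i ⊕ C'_i.
P'[1]: 0x01 ⊕ 0xF8 ⊕ 0x88 = 0x71.
P'[2]: 0xEC ⊕ 0x14 ⊕ 0x93 = 0x6B.

P'[1] = 0x71, P'[2] = 0x6B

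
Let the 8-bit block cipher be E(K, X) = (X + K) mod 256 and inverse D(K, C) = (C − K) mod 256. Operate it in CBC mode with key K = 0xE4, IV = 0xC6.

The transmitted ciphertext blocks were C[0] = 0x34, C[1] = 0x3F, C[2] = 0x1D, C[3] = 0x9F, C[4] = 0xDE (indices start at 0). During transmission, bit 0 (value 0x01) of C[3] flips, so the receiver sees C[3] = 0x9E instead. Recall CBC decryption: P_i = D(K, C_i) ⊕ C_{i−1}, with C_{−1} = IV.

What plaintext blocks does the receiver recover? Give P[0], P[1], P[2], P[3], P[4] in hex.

P[0] = 0x96, P[1] = 0x6F, P[2] = 0x06, P[3] = 0xA7, P[4] = 0x64

Only C[3] changed, to 0x9E. In CBC, a change in C_i garbles P_i and flips the same bit in P_{i+1}. Decrypting the received ciphertext:
P[0]: D(K, 0x34) = 0x50; 0x50 ⊕ 0xC6 = 0x96.
P[1]: D(K, 0x3F) = 0x5B; 0x5B ⊕ 0x34 = 0x6F.
P[2]: D(K, 0x1D) = 0x39; 0x39 ⊕ 0x3F = 0x06.
P[3]: D(K, 0x9E) = 0xBA; 0xBA ⊕ 0x1D = 0xA7.
P[4]: D(K, 0xDE) = 0xFA; 0xFA ⊕ 0x9E = 0x64.
Blocks that differ from the original plaintext: P[3], P[4].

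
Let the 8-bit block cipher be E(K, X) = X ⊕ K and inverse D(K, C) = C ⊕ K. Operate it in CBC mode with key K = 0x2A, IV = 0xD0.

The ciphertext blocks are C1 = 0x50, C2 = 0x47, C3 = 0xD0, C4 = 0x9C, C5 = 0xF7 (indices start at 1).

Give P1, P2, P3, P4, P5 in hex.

P1 = 0xAA, P2 = 0x3D, P3 = 0xBD, P4 = 0x66, P5 = 0x41

CBC decryption: P_i = D(K, C_i) ⊕ C_{i−1}, with C_{0} = IV.
P1: D(K, 0x50) = 0x7A; 0x7A ⊕ 0xD0 = 0xAA.
P2: D(K, 0x47) = 0x6D; 0x6D ⊕ 0x50 = 0x3D.
P3: D(K, 0xD0) = 0xFA; 0xFA ⊕ 0x47 = 0xBD.
P4: D(K, 0x9C) = 0xB6; 0xB6 ⊕ 0xD0 = 0x66.
P5: D(K, 0xF7) = 0xDD; 0xDD ⊕ 0x9C = 0x41.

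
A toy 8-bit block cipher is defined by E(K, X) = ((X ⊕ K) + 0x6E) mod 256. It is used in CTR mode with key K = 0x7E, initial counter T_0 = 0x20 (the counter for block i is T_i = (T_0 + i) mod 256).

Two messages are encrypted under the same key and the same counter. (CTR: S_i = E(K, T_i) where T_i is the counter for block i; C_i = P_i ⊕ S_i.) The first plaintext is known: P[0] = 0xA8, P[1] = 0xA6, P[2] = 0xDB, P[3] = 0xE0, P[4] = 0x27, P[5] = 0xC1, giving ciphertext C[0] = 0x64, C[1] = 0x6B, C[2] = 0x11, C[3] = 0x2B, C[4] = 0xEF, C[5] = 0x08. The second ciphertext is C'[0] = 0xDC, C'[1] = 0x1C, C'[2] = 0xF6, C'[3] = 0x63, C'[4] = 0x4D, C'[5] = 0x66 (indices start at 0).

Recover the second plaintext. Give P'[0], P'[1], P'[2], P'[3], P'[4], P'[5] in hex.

P'[0] = 0x10, P'[1] = 0xD1, P'[2] = 0x3C, P'[3] = 0xA8, P'[4] = 0x85, P'[5] = 0xAF

In CTR with a reused counter, both messages share the same keystream S_i, so C_i ⊕ C'_i = P_i ⊕ P'_i and thus P'_i = P_i ⊕ C_i ⊕ C'_i.
P'[0]: 0xA8 ⊕ 0x64 ⊕ 0xDC = 0x10.
P'[1]: 0xA6 ⊕ 0x6B ⊕ 0x1C = 0xD1.
P'[2]: 0xDB ⊕ 0x11 ⊕ 0xF6 = 0x3C.
P'[3]: 0xE0 ⊕ 0x2B ⊕ 0x63 = 0xA8.
P'[4]: 0x27 ⊕ 0xEF ⊕ 0x4D = 0x85.
P'[5]: 0xC1 ⊕ 0x08 ⊕ 0x66 = 0xAF.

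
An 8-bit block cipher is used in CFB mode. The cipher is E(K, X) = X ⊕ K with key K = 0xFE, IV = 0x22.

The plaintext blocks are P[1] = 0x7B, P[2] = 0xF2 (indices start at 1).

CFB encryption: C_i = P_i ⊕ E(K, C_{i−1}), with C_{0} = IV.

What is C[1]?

C[1] = 0xA7

C[1]: E(K, 0x22) = 0xDC; 0x7B ⊕ 0xDC = 0xA7.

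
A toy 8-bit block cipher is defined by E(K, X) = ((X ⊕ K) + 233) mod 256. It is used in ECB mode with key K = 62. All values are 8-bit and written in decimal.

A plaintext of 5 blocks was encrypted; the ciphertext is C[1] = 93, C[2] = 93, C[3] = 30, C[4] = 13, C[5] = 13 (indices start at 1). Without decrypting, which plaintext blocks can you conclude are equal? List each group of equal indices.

P[1] = P[2]; P[4] = P[5]

ECB encrypts each block independently with the same key, so equal ciphertext blocks imply equal plaintext blocks.
C[1] = C[2] = 93, so P[1] = P[2].
C[4] = C[5] = 13, so P[4] = P[5].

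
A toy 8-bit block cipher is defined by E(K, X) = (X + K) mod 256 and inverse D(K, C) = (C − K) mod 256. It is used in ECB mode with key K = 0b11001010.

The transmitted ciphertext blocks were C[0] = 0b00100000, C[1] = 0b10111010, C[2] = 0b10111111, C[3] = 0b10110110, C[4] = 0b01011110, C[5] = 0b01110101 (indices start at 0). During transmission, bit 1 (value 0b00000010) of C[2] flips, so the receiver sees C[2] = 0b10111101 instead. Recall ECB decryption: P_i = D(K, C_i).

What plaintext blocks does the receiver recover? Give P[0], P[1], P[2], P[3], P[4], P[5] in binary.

P[0] = 0b01010110, P[1] = 0b11110000, P[2] = 0b11110011, P[3] = 0b11101100, P[4] = 0b10010100, P[5] = 0b10101011

Only C[2] changed, to 0b10111101. In ECB, a change in C_i affects only P_i. Decrypting the received ciphertext:
P[0]: D(K, 0b00100000) = 0b01010110.
P[1]: D(K, 0b10111010) = 0b11110000.
P[2]: D(K, 0b10111101) = 0b11110011.
P[3]: D(K, 0b10110110) = 0b11101100.
P[4]: D(K, 0b01011110) = 0b10010100.
P[5]: D(K, 0b01110101) = 0b10101011.
Blocks that differ from the original plaintext: P[2].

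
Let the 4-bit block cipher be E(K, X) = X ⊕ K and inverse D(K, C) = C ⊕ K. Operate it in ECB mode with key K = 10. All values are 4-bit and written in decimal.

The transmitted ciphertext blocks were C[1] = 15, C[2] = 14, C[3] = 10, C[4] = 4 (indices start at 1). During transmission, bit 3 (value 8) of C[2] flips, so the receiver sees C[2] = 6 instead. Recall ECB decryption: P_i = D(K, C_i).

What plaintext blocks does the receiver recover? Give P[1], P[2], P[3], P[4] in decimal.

P[1] = 5, P[2] = 12, P[3] = 0, P[4] = 14

Only C[2] changed, to 6. In ECB, a change in C_i affects only P_i. Decrypting the received ciphertext:
P[1]: D(K, 15) = 5.
P[2]: D(K, 6) = 12.
P[3]: D(K, 10) = 0.
P[4]: D(K, 4) = 14.
Blocks that differ from the original plaintext: P[2].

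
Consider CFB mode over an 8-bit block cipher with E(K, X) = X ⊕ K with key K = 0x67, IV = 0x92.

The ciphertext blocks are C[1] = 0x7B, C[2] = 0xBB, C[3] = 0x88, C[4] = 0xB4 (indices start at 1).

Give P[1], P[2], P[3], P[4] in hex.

P[1] = 0x8E, P[2] = 0xA7, P[3] = 0x54, P[4] = 0x5B

CFB decryption: P_i = C_i ⊕ E(K, C_{i−1}), with C_{0} = IV.
P[1]: E(K, 0x92) = 0xF5; 0x7B ⊕ 0xF5 = 0x8E.
P[2]: E(K, 0x7B) = 0x1C; 0xBB ⊕ 0x1C = 0xA7.
P[3]: E(K, 0xBB) = 0xDC; 0x88 ⊕ 0xDC = 0x54.
P[4]: E(K, 0x88) = 0xEF; 0xB4 ⊕ 0xEF = 0x5B.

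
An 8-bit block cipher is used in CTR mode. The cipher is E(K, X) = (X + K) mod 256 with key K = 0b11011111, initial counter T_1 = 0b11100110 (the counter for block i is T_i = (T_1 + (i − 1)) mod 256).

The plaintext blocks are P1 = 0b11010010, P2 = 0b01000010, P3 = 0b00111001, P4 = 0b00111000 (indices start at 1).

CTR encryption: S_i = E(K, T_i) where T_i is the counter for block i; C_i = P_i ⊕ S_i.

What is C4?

C1: T = 0b11100110, S = E(K, T) = 0b11000101; 0b11010010 ⊕ 0b11000101 = 0b00010111.
C2: T = 0b11100111, S = E(K, T) = 0b11000110; 0b01000010 ⊕ 0b11000110 = 0b10000100.
C3: T = 0b11101000, S = E(K, T) = 0b11000111; 0b00111001 ⊕ 0b11000111 = 0b11111110.
C4: T = 0b11101001, S = E(K, T) = 0b11001000; 0b00111000 ⊕ 0b11001000 = 0b11110000.

C4 = 0b11110000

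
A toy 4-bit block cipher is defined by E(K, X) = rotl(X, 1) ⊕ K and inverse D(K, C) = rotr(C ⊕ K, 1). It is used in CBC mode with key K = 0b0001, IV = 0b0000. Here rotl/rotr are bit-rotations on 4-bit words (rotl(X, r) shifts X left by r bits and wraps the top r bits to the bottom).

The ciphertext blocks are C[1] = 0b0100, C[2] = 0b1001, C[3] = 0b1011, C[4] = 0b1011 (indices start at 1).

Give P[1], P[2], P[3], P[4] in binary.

CBC decryption: P_i = D(K, C_i) ⊕ C_{i−1}, with C_{0} = IV.
P[1]: D(K, 0b0100) = 0b1010; 0b1010 ⊕ 0b0000 = 0b1010.
P[2]: D(K, 0b1001) = 0b0100; 0b0100 ⊕ 0b0100 = 0b0000.
P[3]: D(K, 0b1011) = 0b0101; 0b0101 ⊕ 0b1001 = 0b1100.
P[4]: D(K, 0b1011) = 0b0101; 0b0101 ⊕ 0b1011 = 0b1110.

P[1] = 0b1010, P[2] = 0b0000, P[3] = 0b1100, P[4] = 0b1110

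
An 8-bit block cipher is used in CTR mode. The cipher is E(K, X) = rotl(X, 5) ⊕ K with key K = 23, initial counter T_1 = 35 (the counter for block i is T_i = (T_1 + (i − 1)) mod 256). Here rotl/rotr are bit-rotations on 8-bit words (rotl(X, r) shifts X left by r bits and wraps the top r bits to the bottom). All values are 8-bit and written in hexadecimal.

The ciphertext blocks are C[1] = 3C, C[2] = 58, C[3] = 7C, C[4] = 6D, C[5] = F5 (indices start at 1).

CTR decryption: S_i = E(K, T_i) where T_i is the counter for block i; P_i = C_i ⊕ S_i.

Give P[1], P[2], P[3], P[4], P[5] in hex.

P[1] = B9, P[2] = BD, P[3] = B9, P[4] = 49, P[5] = F1

P[1]: T = 35, S = E(K, T) = 85; 3C ⊕ 85 = B9.
P[2]: T = 36, S = E(K, T) = E5; 58 ⊕ E5 = BD.
P[3]: T = 37, S = E(K, T) = C5; 7C ⊕ C5 = B9.
P[4]: T = 38, S = E(K, T) = 24; 6D ⊕ 24 = 49.
P[5]: T = 39, S = E(K, T) = 04; F5 ⊕ 04 = F1.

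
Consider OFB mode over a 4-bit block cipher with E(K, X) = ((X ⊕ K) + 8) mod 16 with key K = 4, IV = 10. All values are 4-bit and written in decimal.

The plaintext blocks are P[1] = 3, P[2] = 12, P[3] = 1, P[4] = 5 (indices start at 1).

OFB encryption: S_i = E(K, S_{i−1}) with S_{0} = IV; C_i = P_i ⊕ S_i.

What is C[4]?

C[4] = 15

C[1]: S = E(K, 10) = 6; 3 ⊕ 6 = 5.
C[2]: S = E(K, 6) = 10; 12 ⊕ 10 = 6.
C[3]: S = E(K, 10) = 6; 1 ⊕ 6 = 7.
C[4]: S = E(K, 6) = 10; 5 ⊕ 10 = 15.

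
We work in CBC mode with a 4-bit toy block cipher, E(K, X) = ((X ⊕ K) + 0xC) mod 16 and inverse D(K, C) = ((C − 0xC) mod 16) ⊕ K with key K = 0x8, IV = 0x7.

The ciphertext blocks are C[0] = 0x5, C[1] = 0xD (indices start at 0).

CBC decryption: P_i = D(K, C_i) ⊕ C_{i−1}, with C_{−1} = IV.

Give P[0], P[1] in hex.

P[0]: D(K, 0x5) = 0x1; 0x1 ⊕ 0x7 = 0x6.
P[1]: D(K, 0xD) = 0x9; 0x9 ⊕ 0x5 = 0xC.

P[0] = 0x6, P[1] = 0xC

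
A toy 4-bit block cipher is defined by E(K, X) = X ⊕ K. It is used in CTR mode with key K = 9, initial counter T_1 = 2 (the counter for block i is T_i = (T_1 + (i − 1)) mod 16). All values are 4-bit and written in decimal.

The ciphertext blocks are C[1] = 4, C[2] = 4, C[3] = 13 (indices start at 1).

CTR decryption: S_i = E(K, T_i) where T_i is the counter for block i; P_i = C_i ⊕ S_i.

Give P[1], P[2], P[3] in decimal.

P[1]: T = 2, S = E(K, T) = 11; 4 ⊕ 11 = 15.
P[2]: T = 3, S = E(K, T) = 10; 4 ⊕ 10 = 14.
P[3]: T = 4, S = E(K, T) = 13; 13 ⊕ 13 = 0.

P[1] = 15, P[2] = 14, P[3] = 0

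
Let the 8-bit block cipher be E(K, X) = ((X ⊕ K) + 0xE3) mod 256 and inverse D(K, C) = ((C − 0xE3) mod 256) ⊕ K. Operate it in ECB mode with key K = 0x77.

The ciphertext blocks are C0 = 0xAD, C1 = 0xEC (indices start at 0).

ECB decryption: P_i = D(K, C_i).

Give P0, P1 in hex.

P0 = 0xBD, P1 = 0x7E

P0: D(K, 0xAD) = 0xBD.
P1: D(K, 0xEC) = 0x7E.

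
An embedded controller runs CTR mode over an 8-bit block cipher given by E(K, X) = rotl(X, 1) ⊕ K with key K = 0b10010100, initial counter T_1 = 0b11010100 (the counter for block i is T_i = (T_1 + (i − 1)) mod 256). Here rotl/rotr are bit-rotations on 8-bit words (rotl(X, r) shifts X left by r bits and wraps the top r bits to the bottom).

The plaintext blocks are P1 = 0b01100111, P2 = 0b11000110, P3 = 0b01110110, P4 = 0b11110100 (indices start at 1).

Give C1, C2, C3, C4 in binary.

C1 = 0b01011010, C2 = 0b11111001, C3 = 0b01001111, C4 = 0b11001111

CTR encryption: S_i = E(K, T_i) where T_i is the counter for block i; C_i = P_i ⊕ S_i.
C1: T = 0b11010100, S = E(K, T) = 0b00111101; 0b01100111 ⊕ 0b00111101 = 0b01011010.
C2: T = 0b11010101, S = E(K, T) = 0b00111111; 0b11000110 ⊕ 0b00111111 = 0b11111001.
C3: T = 0b11010110, S = E(K, T) = 0b00111001; 0b01110110 ⊕ 0b00111001 = 0b01001111.
C4: T = 0b11010111, S = E(K, T) = 0b00111011; 0b11110100 ⊕ 0b00111011 = 0b11001111.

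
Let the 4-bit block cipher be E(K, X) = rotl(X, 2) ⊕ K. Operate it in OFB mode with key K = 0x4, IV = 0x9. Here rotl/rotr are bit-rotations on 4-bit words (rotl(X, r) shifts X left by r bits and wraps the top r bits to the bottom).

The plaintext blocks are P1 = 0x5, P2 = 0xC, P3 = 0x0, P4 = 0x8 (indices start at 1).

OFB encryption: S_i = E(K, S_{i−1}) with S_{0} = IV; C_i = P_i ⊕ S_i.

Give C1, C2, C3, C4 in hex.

C1: S = E(K, 0x9) = 0x2; 0x5 ⊕ 0x2 = 0x7.
C2: S = E(K, 0x2) = 0xC; 0xC ⊕ 0xC = 0x0.
C3: S = E(K, 0xC) = 0x7; 0x0 ⊕ 0x7 = 0x7.
C4: S = E(K, 0x7) = 0x9; 0x8 ⊕ 0x9 = 0x1.

C1 = 0x7, C2 = 0x0, C3 = 0x7, C4 = 0x1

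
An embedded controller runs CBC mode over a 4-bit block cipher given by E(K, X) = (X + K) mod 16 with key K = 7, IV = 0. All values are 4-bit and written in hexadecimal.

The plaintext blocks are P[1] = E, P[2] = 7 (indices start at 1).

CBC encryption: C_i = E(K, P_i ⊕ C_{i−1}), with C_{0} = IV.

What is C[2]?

C[1]: P[1] ⊕ 0 = E; E(K, E) = 5.
C[2]: P[2] ⊕ 5 = 2; E(K, 2) = 9.

C[2] = 9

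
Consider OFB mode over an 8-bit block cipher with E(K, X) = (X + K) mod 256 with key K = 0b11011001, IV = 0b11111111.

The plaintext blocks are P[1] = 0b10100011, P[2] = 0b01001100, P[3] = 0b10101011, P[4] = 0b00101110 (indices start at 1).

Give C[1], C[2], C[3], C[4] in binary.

C[1] = 0b01111011, C[2] = 0b11111101, C[3] = 0b00100001, C[4] = 0b01001101

OFB encryption: S_i = E(K, S_{i−1}) with S_{0} = IV; C_i = P_i ⊕ S_i.
C[1]: S = E(K, 0b11111111) = 0b11011000; 0b10100011 ⊕ 0b11011000 = 0b01111011.
C[2]: S = E(K, 0b11011000) = 0b10110001; 0b01001100 ⊕ 0b10110001 = 0b11111101.
C[3]: S = E(K, 0b10110001) = 0b10001010; 0b10101011 ⊕ 0b10001010 = 0b00100001.
C[4]: S = E(K, 0b10001010) = 0b01100011; 0b00101110 ⊕ 0b01100011 = 0b01001101.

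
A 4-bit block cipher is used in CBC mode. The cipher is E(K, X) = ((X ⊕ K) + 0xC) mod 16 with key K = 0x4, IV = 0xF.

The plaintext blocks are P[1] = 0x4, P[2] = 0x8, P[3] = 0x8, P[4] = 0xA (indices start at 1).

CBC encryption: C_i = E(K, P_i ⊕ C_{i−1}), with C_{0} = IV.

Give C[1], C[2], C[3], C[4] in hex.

C[1]: P[1] ⊕ 0xF = 0xB; E(K, 0xB) = 0xB.
C[2]: P[2] ⊕ 0xB = 0x3; E(K, 0x3) = 0x3.
C[3]: P[3] ⊕ 0x3 = 0xB; E(K, 0xB) = 0xB.
C[4]: P[4] ⊕ 0xB = 0x1; E(K, 0x1) = 0x1.

C[1] = 0xB, C[2] = 0x3, C[3] = 0xB, C[4] = 0x1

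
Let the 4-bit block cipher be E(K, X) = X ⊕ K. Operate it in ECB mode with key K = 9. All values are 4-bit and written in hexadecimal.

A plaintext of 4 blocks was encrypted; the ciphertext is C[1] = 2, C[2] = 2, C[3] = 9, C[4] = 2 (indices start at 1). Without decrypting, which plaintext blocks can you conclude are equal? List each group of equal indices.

ECB encrypts each block independently with the same key, so equal ciphertext blocks imply equal plaintext blocks.
C[1] = C[2] = C[4] = 2, so P[1] = P[2] = P[4].

P[1] = P[2] = P[4]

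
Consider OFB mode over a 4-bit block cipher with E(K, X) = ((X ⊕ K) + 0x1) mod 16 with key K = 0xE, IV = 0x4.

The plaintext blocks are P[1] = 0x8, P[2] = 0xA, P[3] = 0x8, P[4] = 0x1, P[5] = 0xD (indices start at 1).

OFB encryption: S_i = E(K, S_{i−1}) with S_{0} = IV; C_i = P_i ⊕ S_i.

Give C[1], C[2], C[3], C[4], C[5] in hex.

C[1]: S = E(K, 0x4) = 0xB; 0x8 ⊕ 0xB = 0x3.
C[2]: S = E(K, 0xB) = 0x6; 0xA ⊕ 0x6 = 0xC.
C[3]: S = E(K, 0x6) = 0x9; 0x8 ⊕ 0x9 = 0x1.
C[4]: S = E(K, 0x9) = 0x8; 0x1 ⊕ 0x8 = 0x9.
C[5]: S = E(K, 0x8) = 0x7; 0xD ⊕ 0x7 = 0xA.

C[1] = 0x3, C[2] = 0xC, C[3] = 0x1, C[4] = 0x9, C[5] = 0xA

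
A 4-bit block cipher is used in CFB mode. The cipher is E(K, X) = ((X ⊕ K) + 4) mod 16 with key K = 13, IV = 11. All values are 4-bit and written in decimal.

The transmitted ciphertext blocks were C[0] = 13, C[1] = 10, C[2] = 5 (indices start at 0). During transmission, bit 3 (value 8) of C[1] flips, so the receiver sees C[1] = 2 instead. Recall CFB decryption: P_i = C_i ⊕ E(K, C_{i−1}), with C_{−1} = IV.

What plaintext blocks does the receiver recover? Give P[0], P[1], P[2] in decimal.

P[0] = 7, P[1] = 6, P[2] = 6

Only C[1] changed, to 2. In CFB, a change in C_i flips the same bit in P_i and garbles P_{i+1}. Decrypting the received ciphertext:
P[0]: E(K, 11) = 10; 13 ⊕ 10 = 7.
P[1]: E(K, 13) = 4; 2 ⊕ 4 = 6.
P[2]: E(K, 2) = 3; 5 ⊕ 3 = 6.
Blocks that differ from the original plaintext: P[1], P[2].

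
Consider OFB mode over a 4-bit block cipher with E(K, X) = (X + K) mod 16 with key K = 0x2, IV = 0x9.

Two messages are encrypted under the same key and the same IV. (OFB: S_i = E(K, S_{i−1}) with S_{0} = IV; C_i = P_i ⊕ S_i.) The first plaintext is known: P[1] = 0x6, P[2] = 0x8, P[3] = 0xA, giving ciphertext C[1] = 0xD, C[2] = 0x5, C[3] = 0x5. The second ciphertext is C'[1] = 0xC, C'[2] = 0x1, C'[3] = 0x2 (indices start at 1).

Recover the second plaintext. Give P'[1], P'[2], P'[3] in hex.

P'[1] = 0x7, P'[2] = 0xC, P'[3] = 0xD

In OFB with a reused IV, both messages share the same keystream S_i, so C_i ⊕ C'_i = P_i ⊕ P'_i and thus P'_i = P_i ⊕ C_i ⊕ C'_i.
P'[1]: 0x6 ⊕ 0xD ⊕ 0xC = 0x7.
P'[2]: 0x8 ⊕ 0x5 ⊕ 0x1 = 0xC.
P'[3]: 0xA ⊕ 0x5 ⊕ 0x2 = 0xD.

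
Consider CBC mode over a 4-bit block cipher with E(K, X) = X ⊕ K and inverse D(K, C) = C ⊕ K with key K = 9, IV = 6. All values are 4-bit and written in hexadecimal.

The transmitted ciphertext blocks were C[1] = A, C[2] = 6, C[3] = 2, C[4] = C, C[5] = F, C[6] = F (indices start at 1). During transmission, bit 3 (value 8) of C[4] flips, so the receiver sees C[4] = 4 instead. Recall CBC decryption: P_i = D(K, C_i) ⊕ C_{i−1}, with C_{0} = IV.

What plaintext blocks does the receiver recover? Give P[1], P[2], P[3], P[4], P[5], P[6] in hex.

P[1] = 5, P[2] = 5, P[3] = D, P[4] = F, P[5] = 2, P[6] = 9

Only C[4] changed, to 4. In CBC, a change in C_i garbles P_i and flips the same bit in P_{i+1}. Decrypting the received ciphertext:
P[1]: D(K, A) = 3; 3 ⊕ 6 = 5.
P[2]: D(K, 6) = F; F ⊕ A = 5.
P[3]: D(K, 2) = B; B ⊕ 6 = D.
P[4]: D(K, 4) = D; D ⊕ 2 = F.
P[5]: D(K, F) = 6; 6 ⊕ 4 = 2.
P[6]: D(K, F) = 6; 6 ⊕ F = 9.
Blocks that differ from the original plaintext: P[4], P[5].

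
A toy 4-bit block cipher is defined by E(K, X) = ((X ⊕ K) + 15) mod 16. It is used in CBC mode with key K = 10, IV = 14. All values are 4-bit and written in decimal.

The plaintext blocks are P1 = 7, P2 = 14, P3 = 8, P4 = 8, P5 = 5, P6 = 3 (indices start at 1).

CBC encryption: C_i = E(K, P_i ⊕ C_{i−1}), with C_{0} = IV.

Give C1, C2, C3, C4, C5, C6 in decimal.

C1: P1 ⊕ 14 = 9; E(K, 9) = 2.
C2: P2 ⊕ 2 = 12; E(K, 12) = 5.
C3: P3 ⊕ 5 = 13; E(K, 13) = 6.
C4: P4 ⊕ 6 = 14; E(K, 14) = 3.
C5: P5 ⊕ 3 = 6; E(K, 6) = 11.
C6: P6 ⊕ 11 = 8; E(K, 8) = 1.

C1 = 2, C2 = 5, C3 = 6, C4 = 3, C5 = 11, C6 = 1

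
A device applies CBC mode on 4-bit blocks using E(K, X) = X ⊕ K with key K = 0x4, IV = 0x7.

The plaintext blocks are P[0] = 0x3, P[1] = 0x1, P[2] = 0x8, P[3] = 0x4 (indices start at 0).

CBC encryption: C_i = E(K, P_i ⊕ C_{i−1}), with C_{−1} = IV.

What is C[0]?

C[0] = 0x0

C[0]: P[0] ⊕ 0x7 = 0x4; E(K, 0x4) = 0x0.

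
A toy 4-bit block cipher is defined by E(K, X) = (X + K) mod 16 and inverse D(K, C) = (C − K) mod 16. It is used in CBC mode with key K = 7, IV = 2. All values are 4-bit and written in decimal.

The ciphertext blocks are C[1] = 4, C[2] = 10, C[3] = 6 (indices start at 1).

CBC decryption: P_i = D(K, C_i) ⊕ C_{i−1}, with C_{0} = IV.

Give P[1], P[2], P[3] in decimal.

P[1]: D(K, 4) = 13; 13 ⊕ 2 = 15.
P[2]: D(K, 10) = 3; 3 ⊕ 4 = 7.
P[3]: D(K, 6) = 15; 15 ⊕ 10 = 5.

P[1] = 15, P[2] = 7, P[3] = 5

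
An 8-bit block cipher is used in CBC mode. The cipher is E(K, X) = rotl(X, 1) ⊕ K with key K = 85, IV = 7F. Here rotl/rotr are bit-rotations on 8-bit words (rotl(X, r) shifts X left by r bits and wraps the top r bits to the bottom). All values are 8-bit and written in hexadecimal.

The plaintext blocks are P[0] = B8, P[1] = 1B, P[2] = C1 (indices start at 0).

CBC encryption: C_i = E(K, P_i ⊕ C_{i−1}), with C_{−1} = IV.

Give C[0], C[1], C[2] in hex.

C[0] = 0A, C[1] = A7, C[2] = 49

C[0]: P[0] ⊕ 7F = C7; E(K, C7) = 0A.
C[1]: P[1] ⊕ 0A = 11; E(K, 11) = A7.
C[2]: P[2] ⊕ A7 = 66; E(K, 66) = 49.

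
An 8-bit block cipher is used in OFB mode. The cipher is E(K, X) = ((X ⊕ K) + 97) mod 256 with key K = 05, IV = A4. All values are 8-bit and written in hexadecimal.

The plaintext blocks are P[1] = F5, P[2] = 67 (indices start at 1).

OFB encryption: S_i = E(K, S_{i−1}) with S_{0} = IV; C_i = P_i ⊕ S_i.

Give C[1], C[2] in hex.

C[1]: S = E(K, A4) = 38; F5 ⊕ 38 = CD.
C[2]: S = E(K, 38) = D4; 67 ⊕ D4 = B3.

C[1] = CD, C[2] = B3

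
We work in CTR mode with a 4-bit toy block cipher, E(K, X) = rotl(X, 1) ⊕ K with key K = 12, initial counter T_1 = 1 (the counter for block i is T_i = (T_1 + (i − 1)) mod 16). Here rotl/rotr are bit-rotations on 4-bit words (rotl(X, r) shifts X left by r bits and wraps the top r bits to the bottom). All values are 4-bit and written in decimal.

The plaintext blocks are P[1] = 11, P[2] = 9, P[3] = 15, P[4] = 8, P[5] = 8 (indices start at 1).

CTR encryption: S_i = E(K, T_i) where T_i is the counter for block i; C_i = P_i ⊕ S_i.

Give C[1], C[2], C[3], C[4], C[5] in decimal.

C[1] = 5, C[2] = 1, C[3] = 5, C[4] = 12, C[5] = 14

C[1]: T = 1, S = E(K, T) = 14; 11 ⊕ 14 = 5.
C[2]: T = 2, S = E(K, T) = 8; 9 ⊕ 8 = 1.
C[3]: T = 3, S = E(K, T) = 10; 15 ⊕ 10 = 5.
C[4]: T = 4, S = E(K, T) = 4; 8 ⊕ 4 = 12.
C[5]: T = 5, S = E(K, T) = 6; 8 ⊕ 6 = 14.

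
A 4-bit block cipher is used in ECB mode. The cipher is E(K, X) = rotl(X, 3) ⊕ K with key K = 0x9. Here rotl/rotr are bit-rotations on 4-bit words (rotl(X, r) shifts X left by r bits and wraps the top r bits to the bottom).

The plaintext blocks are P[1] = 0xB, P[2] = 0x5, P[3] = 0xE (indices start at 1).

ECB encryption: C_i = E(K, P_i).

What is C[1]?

C[1]: E(K, 0xB) = 0x4.

C[1] = 0x4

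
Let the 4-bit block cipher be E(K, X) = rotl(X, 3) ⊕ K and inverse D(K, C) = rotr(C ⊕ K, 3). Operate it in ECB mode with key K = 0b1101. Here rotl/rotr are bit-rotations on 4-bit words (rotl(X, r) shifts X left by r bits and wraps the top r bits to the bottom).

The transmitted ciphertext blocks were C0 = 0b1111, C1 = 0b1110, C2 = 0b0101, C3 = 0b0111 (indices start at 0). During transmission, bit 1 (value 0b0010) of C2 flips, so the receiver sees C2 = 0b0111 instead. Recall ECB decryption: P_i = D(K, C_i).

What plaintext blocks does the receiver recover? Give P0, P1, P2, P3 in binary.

P0 = 0b0100, P1 = 0b0110, P2 = 0b0101, P3 = 0b0101

Only C2 changed, to 0b0111. In ECB, a change in C_i affects only P_i. Decrypting the received ciphertext:
P0: D(K, 0b1111) = 0b0100.
P1: D(K, 0b1110) = 0b0110.
P2: D(K, 0b0111) = 0b0101.
P3: D(K, 0b0111) = 0b0101.
Blocks that differ from the original plaintext: P2.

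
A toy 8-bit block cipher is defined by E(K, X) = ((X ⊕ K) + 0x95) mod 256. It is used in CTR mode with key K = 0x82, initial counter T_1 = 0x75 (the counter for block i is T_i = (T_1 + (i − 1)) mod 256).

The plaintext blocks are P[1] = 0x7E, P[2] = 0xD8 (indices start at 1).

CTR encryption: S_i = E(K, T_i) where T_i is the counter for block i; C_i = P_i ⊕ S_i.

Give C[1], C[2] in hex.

C[1]: T = 0x75, S = E(K, T) = 0x8C; 0x7E ⊕ 0x8C = 0xF2.
C[2]: T = 0x76, S = E(K, T) = 0x89; 0xD8 ⊕ 0x89 = 0x51.

C[1] = 0xF2, C[2] = 0x51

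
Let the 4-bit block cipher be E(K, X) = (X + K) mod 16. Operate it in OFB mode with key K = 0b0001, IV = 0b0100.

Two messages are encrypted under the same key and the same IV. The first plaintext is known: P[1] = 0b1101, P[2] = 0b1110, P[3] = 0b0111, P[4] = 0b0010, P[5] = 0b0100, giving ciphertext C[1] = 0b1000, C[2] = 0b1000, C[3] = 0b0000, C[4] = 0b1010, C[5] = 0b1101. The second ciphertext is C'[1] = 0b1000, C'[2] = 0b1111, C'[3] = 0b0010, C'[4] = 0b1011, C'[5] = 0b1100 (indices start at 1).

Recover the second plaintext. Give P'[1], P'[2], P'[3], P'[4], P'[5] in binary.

In OFB with a reused IV, both messages share the same keystream S_i, so C_i ⊕ C'_i = P_i ⊕ P'_i and thus P'_i = P_i ⊕ C_i ⊕ C'_i.
P'[1]: 0b1101 ⊕ 0b1000 ⊕ 0b1000 = 0b1101.
P'[2]: 0b1110 ⊕ 0b1000 ⊕ 0b1111 = 0b1001.
P'[3]: 0b0111 ⊕ 0b0000 ⊕ 0b0010 = 0b0101.
P'[4]: 0b0010 ⊕ 0b1010 ⊕ 0b1011 = 0b0011.
P'[5]: 0b0100 ⊕ 0b1101 ⊕ 0b1100 = 0b0101.

P'[1] = 0b1101, P'[2] = 0b1001, P'[3] = 0b0101, P'[4] = 0b0011, P'[5] = 0b0101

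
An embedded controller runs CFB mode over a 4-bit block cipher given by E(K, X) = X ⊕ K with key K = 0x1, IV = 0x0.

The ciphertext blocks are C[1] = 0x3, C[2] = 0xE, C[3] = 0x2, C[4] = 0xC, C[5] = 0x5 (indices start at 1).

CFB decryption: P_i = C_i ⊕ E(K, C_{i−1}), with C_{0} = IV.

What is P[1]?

P[1]: E(K, 0x0) = 0x1; 0x3 ⊕ 0x1 = 0x2.

P[1] = 0x2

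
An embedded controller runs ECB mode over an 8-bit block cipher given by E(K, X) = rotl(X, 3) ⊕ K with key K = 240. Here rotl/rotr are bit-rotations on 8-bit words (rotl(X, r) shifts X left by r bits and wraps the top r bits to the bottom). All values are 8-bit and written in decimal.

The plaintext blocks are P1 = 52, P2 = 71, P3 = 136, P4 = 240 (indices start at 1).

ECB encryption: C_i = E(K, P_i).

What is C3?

C3 = 180

C3: E(K, 136) = 180.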